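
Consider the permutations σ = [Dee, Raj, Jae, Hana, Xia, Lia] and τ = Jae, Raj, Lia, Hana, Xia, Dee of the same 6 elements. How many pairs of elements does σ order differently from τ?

8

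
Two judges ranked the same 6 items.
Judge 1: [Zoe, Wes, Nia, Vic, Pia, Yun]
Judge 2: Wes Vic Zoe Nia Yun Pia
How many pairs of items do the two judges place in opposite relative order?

Discordant pairs: 4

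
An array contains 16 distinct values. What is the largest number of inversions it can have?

The maximum occurs when the array is in strictly decreasing order: every one of the C(16, 2) pairs is inverted.
C(16, 2) = 16·15/2 = 120

There are 120 inversions.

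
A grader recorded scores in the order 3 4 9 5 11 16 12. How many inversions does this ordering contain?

2

Sweep left to right; for each value list the smaller values that follow it:
3 → none → 0
4 → none → 0
9 → 5 → 1
5 → none → 0
11 → none → 0
16 → 12 → 1
12 → none → 0
Sum: 0 + 0 + 1 + 0 + 0 + 1 + 0 = 2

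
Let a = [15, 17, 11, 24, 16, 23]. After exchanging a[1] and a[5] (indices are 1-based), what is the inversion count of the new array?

Positions 1 and 5 hold 15 and 16; after swapping, the array is [16, 17, 11, 24, 15, 23].
For each element, count later entries that are smaller:
16: 2
17: 2
11: 0
24: 2
15: 0
23: 0
Sum: 2 + 2 + 0 + 2 + 0 + 0 = 6

6 inversions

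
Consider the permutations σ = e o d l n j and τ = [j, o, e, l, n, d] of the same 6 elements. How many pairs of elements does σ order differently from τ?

8 discordant pairs

Assign each item its position (1..6) in the first ordering, then rewrite the second ordering as that position sequence:
positions: e→1, o→2, d→3, l→4, n→5, j→6
second ordering as positions: [6, 2, 1, 4, 5, 3]
Discordant pairs = inversions in this position sequence.
6: 2, 1, 4, 5, 3 → 5
2: 1 → 1
1: 0
4: 3 → 1
5: 3 → 1
3: 0
Total: 5 + 1 + 0 + 1 + 1 + 0 = 8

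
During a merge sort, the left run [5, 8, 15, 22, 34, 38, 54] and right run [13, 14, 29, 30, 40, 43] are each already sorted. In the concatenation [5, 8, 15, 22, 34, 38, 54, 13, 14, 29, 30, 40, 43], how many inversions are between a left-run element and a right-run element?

18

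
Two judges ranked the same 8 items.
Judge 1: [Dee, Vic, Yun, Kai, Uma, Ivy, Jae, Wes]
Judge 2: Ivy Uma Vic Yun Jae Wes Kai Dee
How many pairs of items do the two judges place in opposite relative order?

16

Assign each item its position (1..8) in the first ordering, then rewrite the second ordering as that position sequence:
positions: Dee→1, Vic→2, Yun→3, Kai→4, Uma→5, Ivy→6, Jae→7, Wes→8
second ordering as positions: [6, 5, 2, 3, 7, 8, 4, 1]
Discordant pairs = inversions in this position sequence.
6: 5, 2, 3, 4, 1 → 5
5: 2, 3, 4, 1 → 4
2: 1 → 1
3: 1 → 1
7: 4, 1 → 2
8: 4, 1 → 2
4: 1 → 1
1: 0
Total: 5 + 4 + 1 + 1 + 2 + 2 + 1 + 0 = 16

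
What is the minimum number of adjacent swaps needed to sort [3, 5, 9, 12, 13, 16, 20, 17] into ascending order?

1

Minimum adjacent swaps = number of inversions (each swap of adjacent out-of-order elements removes one inversion and no swap can remove more).
Count inversions — for each element, later elements that are smaller:
3: none → 0
5: none → 0
9: none → 0
12: none → 0
13: none → 0
16: none → 0
20: 17 → 1
17: none → 0
Total inversions: 0 + 0 + 0 + 0 + 0 + 0 + 1 + 0 = 1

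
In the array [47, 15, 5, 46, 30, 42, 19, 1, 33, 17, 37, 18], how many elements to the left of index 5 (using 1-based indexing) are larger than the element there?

2

The element at index 5 is 30.
Elements before it: 47, 15, 5, 46
Those larger than 30: 47, 46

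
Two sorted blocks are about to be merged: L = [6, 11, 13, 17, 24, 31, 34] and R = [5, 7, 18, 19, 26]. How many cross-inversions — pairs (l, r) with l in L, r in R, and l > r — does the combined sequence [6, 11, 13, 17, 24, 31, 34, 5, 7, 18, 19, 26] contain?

21 cross-inversions

For each element r of the right run, count left-run elements greater than r:
r = 5: 6, 11, 13, 17, 24, 31, 34 → 7
r = 7: 11, 13, 17, 24, 31, 34 → 6
r = 18: 24, 31, 34 → 3
r = 19: 24, 31, 34 → 3
r = 26: 31, 34 → 2
Cross-inversions: 7 + 6 + 3 + 3 + 2 = 21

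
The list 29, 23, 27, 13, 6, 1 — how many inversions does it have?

14 inversions

Element-by-element contributions:
29 → 23, 27, 13, 6, 1 → 5
23 → 13, 6, 1 → 3
27 → 13, 6, 1 → 3
13 → 6, 1 → 2
6 → 1 → 1
1 → none → 0
Sum: 5 + 3 + 3 + 2 + 1 + 0 = 14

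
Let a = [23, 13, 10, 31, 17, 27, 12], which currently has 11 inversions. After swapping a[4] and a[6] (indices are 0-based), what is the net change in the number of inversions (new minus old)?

Positions 4 and 6 hold 17 and 12; after swapping, the array is [23, 13, 10, 31, 12, 27, 17].
Element-by-element contributions:
23: 4
13: 2
10: 0
31: 3
12: 0
27: 1
17: 0
Sum: 4 + 2 + 0 + 3 + 0 + 1 + 0 = 10
Change: 10 − 11 = -1

-1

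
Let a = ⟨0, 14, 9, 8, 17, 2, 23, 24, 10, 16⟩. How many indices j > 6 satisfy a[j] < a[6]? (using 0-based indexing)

2 such elements

The element at index 6 is 23.
Elements after it: 24, 10, 16
Those smaller than 23: 10, 16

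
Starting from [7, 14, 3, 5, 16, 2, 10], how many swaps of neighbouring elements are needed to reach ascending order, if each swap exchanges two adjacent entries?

The minimum number of adjacent swaps to sort an array equals its inversion count, since every such swap removes exactly one inversion.
Count inversions — for each element, later elements that are smaller:
7: 3, 5, 2 → 3
14: 3, 5, 2, 10 → 4
3: 2 → 1
5: 2 → 1
16: 2, 10 → 2
2: none → 0
10: none → 0
Total inversions: 3 + 4 + 1 + 1 + 2 + 0 + 0 = 11

11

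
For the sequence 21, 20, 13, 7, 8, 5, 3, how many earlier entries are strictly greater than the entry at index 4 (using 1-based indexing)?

The element at index 4 is 7.
Elements before it: 21, 20, 13
Those larger than 7: 21, 20, 13

3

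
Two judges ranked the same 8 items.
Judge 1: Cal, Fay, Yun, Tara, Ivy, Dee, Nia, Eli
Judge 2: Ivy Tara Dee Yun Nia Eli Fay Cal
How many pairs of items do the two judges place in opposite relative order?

Assign each item its position (1..8) in the first ordering, then rewrite the second ordering as that position sequence:
positions: Cal→1, Fay→2, Yun→3, Tara→4, Ivy→5, Dee→6, Nia→7, Eli→8
second ordering as positions: [5, 4, 6, 3, 7, 8, 2, 1]
Discordant pairs = inversions in this position sequence.
5: 4, 3, 2, 1 → 4
4: 3, 2, 1 → 3
6: 3, 2, 1 → 3
3: 2, 1 → 2
7: 2, 1 → 2
8: 2, 1 → 2
2: 1 → 1
1: 0
Total: 4 + 3 + 3 + 2 + 2 + 2 + 1 + 0 = 17

Discordant pairs: 17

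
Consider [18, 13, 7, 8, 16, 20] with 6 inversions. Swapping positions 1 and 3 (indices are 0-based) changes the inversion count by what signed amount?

-1

Positions 1 and 3 hold 13 and 8; after swapping, the array is [18, 8, 7, 13, 16, 20].
Count, for each position, how many later elements it exceeds:
18: 4
8: 1
7: 0
13: 0
16: 0
20: 0
Sum: 4 + 1 + 0 + 0 + 0 + 0 = 5
Change: 5 − 6 = -1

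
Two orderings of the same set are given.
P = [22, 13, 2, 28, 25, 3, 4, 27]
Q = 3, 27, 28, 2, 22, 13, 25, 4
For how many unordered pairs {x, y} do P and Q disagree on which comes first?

16

Assign each item its position (1..8) in the first ordering, then rewrite the second ordering as that position sequence:
positions: 22→1, 13→2, 2→3, 28→4, 25→5, 3→6, 4→7, 27→8
second ordering as positions: [6, 8, 4, 3, 1, 2, 5, 7]
Discordant pairs = inversions in this position sequence.
6: 4, 3, 1, 2, 5 → 5
8: 4, 3, 1, 2, 5, 7 → 6
4: 3, 1, 2 → 3
3: 1, 2 → 2
1: 0
2: 0
5: 0
7: 0
Total: 5 + 6 + 3 + 2 + 0 + 0 + 0 + 0 = 16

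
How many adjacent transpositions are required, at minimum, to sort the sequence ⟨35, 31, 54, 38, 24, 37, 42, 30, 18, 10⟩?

Each adjacent swap fixes exactly one inversion, so the minimum swap count equals the number of inversions.
Count inversions — for each element, later elements that are smaller:
35: 31, 24, 30, 18, 10 → 5
31: 24, 30, 18, 10 → 4
54: 38, 24, 37, 42, 30, 18, 10 → 7
38: 24, 37, 30, 18, 10 → 5
24: 18, 10 → 2
37: 30, 18, 10 → 3
42: 30, 18, 10 → 3
30: 18, 10 → 2
18: 10 → 1
10: none → 0
Total inversions: 5 + 4 + 7 + 5 + 2 + 3 + 3 + 2 + 1 + 0 = 32

32 adjacent swaps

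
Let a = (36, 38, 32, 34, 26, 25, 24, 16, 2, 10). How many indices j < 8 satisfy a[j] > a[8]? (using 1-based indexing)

The element at index 8 is 16.
Elements before it: 36, 38, 32, 34, 26, 25, 24
Those larger than 16: 36, 38, 32, 34, 26, 25, 24

7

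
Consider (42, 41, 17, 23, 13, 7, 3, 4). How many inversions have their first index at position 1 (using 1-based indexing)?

7

The element at index 1 is 42.
Elements after it: 41, 17, 23, 13, 7, 3, 4
Those smaller than 42: 41, 17, 23, 13, 7, 3, 4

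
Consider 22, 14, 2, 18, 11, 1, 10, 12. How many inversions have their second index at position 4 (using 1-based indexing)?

1 such element

The element at index 4 is 18.
Elements before it: 22, 14, 2
Those larger than 18: 22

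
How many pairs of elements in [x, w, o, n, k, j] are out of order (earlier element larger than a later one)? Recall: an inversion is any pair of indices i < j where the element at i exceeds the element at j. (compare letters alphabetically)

Element-by-element contributions:
x → w, o, n, k, j → 5
w → o, n, k, j → 4
o → n, k, j → 3
n → k, j → 2
k → j → 1
j → none → 0
Sum: 5 + 4 + 3 + 2 + 1 + 0 = 15

15 inversions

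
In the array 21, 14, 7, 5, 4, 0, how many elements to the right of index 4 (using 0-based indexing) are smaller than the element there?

1 such element

The element at index 4 is 4.
Elements after it: 0
Those smaller than 4: 0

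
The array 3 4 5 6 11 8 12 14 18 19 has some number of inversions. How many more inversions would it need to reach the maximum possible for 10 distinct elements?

44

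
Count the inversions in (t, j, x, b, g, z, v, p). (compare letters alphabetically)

For each element, count later entries that are smaller:
t → j, b, g, p → 4
j → b, g → 2
x → b, g, v, p → 4
b → none → 0
g → none → 0
z → v, p → 2
v → p → 1
p → none → 0
Sum: 4 + 2 + 4 + 0 + 0 + 2 + 1 + 0 = 13

13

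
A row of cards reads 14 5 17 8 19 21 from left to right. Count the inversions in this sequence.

3 inversions

For each element, count later entries that are smaller:
14 → 5, 8 → 2
5 → none → 0
17 → 8 → 1
8 → none → 0
19 → none → 0
21 → none → 0
Sum: 2 + 0 + 1 + 0 + 0 + 0 = 3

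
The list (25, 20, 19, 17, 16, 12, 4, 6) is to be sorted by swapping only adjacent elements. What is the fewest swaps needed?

Minimum adjacent swaps = number of inversions (each swap of adjacent out-of-order elements removes one inversion and no swap can remove more).
Count inversions — for each element, later elements that are smaller:
25: 20, 19, 17, 16, 12, 4, 6 → 7
20: 19, 17, 16, 12, 4, 6 → 6
19: 17, 16, 12, 4, 6 → 5
17: 16, 12, 4, 6 → 4
16: 12, 4, 6 → 3
12: 4, 6 → 2
4: none → 0
6: none → 0
Total inversions: 7 + 6 + 5 + 4 + 3 + 2 + 0 + 0 = 27

27 swaps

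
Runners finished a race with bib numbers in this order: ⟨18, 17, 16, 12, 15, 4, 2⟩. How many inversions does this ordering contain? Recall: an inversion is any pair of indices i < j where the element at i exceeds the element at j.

For each element, count later entries that are smaller:
18 → 17, 16, 12, 15, 4, 2 → 6
17 → 16, 12, 15, 4, 2 → 5
16 → 12, 15, 4, 2 → 4
12 → 4, 2 → 2
15 → 4, 2 → 2
4 → 2 → 1
2 → none → 0
Sum: 6 + 5 + 4 + 2 + 2 + 1 + 0 = 20

20 inversions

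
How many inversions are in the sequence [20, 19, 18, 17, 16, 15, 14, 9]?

28 out-of-order pairs

Element-by-element contributions:
20 → 19, 18, 17, 16, 15, 14, 9 → 7
19 → 18, 17, 16, 15, 14, 9 → 6
18 → 17, 16, 15, 14, 9 → 5
17 → 16, 15, 14, 9 → 4
16 → 15, 14, 9 → 3
15 → 14, 9 → 2
14 → 9 → 1
9 → none → 0
Sum: 7 + 6 + 5 + 4 + 3 + 2 + 1 + 0 = 28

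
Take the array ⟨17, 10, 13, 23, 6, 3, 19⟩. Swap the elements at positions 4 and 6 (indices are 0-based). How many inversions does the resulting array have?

13

Positions 4 and 6 hold 6 and 19; after swapping, the array is [17, 10, 13, 23, 19, 3, 6].
Element-by-element contributions:
17: 4
10: 2
13: 2
23: 3
19: 2
3: 0
6: 0
Sum: 4 + 2 + 2 + 3 + 2 + 0 + 0 = 13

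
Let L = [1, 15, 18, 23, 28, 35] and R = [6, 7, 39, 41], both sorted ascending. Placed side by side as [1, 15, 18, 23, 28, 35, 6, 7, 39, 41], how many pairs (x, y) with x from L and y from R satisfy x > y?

10 split inversions

Count, for every r in R, how many entries of L exceed r:
r = 6: 15, 18, 23, 28, 35 → 5
r = 7: 15, 18, 23, 28, 35 → 5
r = 39: none → 0
r = 41: none → 0
Cross-inversions: 5 + 5 + 0 + 0 = 10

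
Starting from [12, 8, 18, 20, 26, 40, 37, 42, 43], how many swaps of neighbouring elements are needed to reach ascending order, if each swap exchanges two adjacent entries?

Minimum adjacent swaps = number of inversions (each swap of adjacent out-of-order elements removes one inversion and no swap can remove more).
Count inversions — for each element, later elements that are smaller:
12: 8 → 1
8: none → 0
18: none → 0
20: none → 0
26: none → 0
40: 37 → 1
37: none → 0
42: none → 0
43: none → 0
Total inversions: 1 + 0 + 0 + 0 + 0 + 1 + 0 + 0 + 0 = 2

There are 2 adjacent swaps.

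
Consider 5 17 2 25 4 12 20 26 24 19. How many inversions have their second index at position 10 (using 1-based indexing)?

The element at index 10 is 19.
Elements before it: 5, 17, 2, 25, 4, 12, 20, 26, 24
Those larger than 19: 25, 20, 26, 24

4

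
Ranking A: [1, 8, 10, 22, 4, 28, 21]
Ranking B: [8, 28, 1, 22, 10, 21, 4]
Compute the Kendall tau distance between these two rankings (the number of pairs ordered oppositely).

Assign each item its position (1..7) in the first ordering, then rewrite the second ordering as that position sequence:
positions: 1→1, 8→2, 10→3, 22→4, 4→5, 28→6, 21→7
second ordering as positions: [2, 6, 1, 4, 3, 7, 5]
Discordant pairs = inversions in this position sequence.
2: 1 → 1
6: 1, 4, 3, 5 → 4
1: 0
4: 3 → 1
3: 0
7: 5 → 1
5: 0
Total: 1 + 4 + 0 + 1 + 0 + 1 + 0 = 7

7 discordant pairs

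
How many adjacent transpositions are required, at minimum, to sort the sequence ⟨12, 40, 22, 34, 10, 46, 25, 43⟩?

The minimum number of adjacent swaps to sort an array equals its inversion count, since every such swap removes exactly one inversion.
Count inversions — for each element, later elements that are smaller:
12: 10 → 1
40: 22, 34, 10, 25 → 4
22: 10 → 1
34: 10, 25 → 2
10: none → 0
46: 25, 43 → 2
25: none → 0
43: none → 0
Total inversions: 1 + 4 + 1 + 2 + 0 + 2 + 0 + 0 = 10

10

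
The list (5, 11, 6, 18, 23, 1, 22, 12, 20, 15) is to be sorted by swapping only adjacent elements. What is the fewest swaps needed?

The minimum number of adjacent swaps to sort an array equals its inversion count, since every such swap removes exactly one inversion.
Count inversions — for each element, later elements that are smaller:
5: 1 → 1
11: 6, 1 → 2
6: 1 → 1
18: 1, 12, 15 → 3
23: 1, 22, 12, 20, 15 → 5
1: none → 0
22: 12, 20, 15 → 3
12: none → 0
20: 15 → 1
15: none → 0
Total inversions: 1 + 2 + 1 + 3 + 5 + 0 + 3 + 0 + 1 + 0 = 16

16 adjacent swaps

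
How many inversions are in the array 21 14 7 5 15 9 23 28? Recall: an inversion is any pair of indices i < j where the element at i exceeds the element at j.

Out-of-order pairs: 10

For each element, count later entries that are smaller:
21: 5
14: 3
7: 1
5: 0
15: 1
9: 0
23: 0
28: 0
Sum: 5 + 3 + 1 + 0 + 1 + 0 + 0 + 0 = 10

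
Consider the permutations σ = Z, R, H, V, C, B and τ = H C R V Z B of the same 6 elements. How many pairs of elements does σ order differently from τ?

There are 7 discordant pairs.

Assign each item its position (1..6) in the first ordering, then rewrite the second ordering as that position sequence:
positions: Z→1, R→2, H→3, V→4, C→5, B→6
second ordering as positions: [3, 5, 2, 4, 1, 6]
Discordant pairs = inversions in this position sequence.
3: 2, 1 → 2
5: 2, 4, 1 → 3
2: 1 → 1
4: 1 → 1
1: 0
6: 0
Total: 2 + 3 + 1 + 1 + 0 + 0 = 7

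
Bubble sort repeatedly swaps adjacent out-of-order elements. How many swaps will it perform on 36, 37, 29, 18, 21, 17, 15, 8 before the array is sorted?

26 adjacent swaps

Minimum adjacent swaps = number of inversions (each swap of adjacent out-of-order elements removes one inversion and no swap can remove more).
Count inversions — for each element, later elements that are smaller:
36: 29, 18, 21, 17, 15, 8 → 6
37: 29, 18, 21, 17, 15, 8 → 6
29: 18, 21, 17, 15, 8 → 5
18: 17, 15, 8 → 3
21: 17, 15, 8 → 3
17: 15, 8 → 2
15: 8 → 1
8: none → 0
Total inversions: 6 + 6 + 5 + 3 + 3 + 2 + 1 + 0 = 26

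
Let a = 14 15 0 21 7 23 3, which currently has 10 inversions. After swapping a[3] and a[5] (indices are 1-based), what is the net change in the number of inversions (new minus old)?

Positions 3 and 5 hold 0 and 7; after swapping, the array is [14, 15, 7, 21, 0, 23, 3].
For each element, count later entries that are smaller:
14: 3
15: 3
7: 2
21: 2
0: 0
23: 1
3: 0
Sum: 3 + 3 + 2 + 2 + 0 + 1 + 0 = 11
Change: 11 − 10 = +1

+1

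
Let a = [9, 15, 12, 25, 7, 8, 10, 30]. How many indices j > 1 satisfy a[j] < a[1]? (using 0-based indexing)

The element at index 1 is 15.
Elements after it: 12, 25, 7, 8, 10, 30
Those smaller than 15: 12, 7, 8, 10

4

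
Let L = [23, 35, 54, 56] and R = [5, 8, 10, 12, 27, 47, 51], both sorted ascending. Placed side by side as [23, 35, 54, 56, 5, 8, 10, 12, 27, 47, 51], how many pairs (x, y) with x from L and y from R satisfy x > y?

For each element r of the right run, count left-run elements greater than r:
r = 5: 23, 35, 54, 56 → 4
r = 8: 23, 35, 54, 56 → 4
r = 10: 23, 35, 54, 56 → 4
r = 12: 23, 35, 54, 56 → 4
r = 27: 35, 54, 56 → 3
r = 47: 54, 56 → 2
r = 51: 54, 56 → 2
Cross-inversions: 4 + 4 + 4 + 4 + 3 + 2 + 2 = 23

23 cross-inversions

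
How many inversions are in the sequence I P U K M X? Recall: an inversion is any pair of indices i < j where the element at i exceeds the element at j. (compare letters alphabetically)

Element-by-element contributions:
I → none → 0
P → K, M → 2
U → K, M → 2
K → none → 0
M → none → 0
X → none → 0
Sum: 0 + 2 + 2 + 0 + 0 + 0 = 4

4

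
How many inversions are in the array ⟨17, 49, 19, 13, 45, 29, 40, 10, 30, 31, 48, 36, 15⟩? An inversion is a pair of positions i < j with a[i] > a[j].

Sweep left to right; for each value list the smaller values that follow it:
17 → 13, 10, 15 → 3
49 → 19, 13, 45, 29, 40, 10, 30, 31, 48, 36, 15 → 11
19 → 13, 10, 15 → 3
13 → 10 → 1
45 → 29, 40, 10, 30, 31, 36, 15 → 7
29 → 10, 15 → 2
40 → 10, 30, 31, 36, 15 → 5
10 → none → 0
30 → 15 → 1
31 → 15 → 1
48 → 36, 15 → 2
36 → 15 → 1
15 → none → 0
Sum: 3 + 11 + 3 + 1 + 7 + 2 + 5 + 0 + 1 + 1 + 2 + 1 + 0 = 37

37 inversions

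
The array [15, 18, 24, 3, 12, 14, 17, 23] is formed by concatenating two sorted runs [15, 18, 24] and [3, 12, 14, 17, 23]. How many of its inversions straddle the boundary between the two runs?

For each element r of the right run, count left-run elements greater than r:
r = 3: 15, 18, 24 → 3
r = 12: 15, 18, 24 → 3
r = 14: 15, 18, 24 → 3
r = 17: 18, 24 → 2
r = 23: 24 → 1
Cross-inversions: 3 + 3 + 3 + 2 + 1 = 12

12 cross-inversions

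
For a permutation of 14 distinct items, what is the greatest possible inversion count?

A reversed (strictly descending) arrangement makes every pair an inversion, giving C(14, 2) inversions.
C(14, 2) = 14·13/2 = 91

There are 91 inversions.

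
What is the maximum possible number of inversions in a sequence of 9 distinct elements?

36

The maximum occurs when the array is in strictly decreasing order: every one of the C(9, 2) pairs is inverted.
C(9, 2) = 9·8/2 = 36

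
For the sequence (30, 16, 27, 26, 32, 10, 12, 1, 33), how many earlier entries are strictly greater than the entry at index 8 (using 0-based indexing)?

The element at index 8 is 33.
Elements before it: 30, 16, 27, 26, 32, 10, 12, 1
None of them are larger than 33.

0 such elements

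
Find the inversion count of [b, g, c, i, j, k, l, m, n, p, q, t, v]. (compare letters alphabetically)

Inversions: 1

Sweep left to right; for each value list the smaller values that follow it:
b: 0
g: 1
c: 0
i: 0
j: 0
k: 0
l: 0
m: 0
n: 0
p: 0
q: 0
t: 0
v: 0
Sum: 0 + 1 + 0 + 0 + 0 + 0 + 0 + 0 + 0 + 0 + 0 + 0 + 0 = 1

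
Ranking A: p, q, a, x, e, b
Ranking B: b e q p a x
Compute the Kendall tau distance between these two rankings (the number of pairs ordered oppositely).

Assign each item its position (1..6) in the first ordering, then rewrite the second ordering as that position sequence:
positions: p→1, q→2, a→3, x→4, e→5, b→6
second ordering as positions: [6, 5, 2, 1, 3, 4]
Discordant pairs = inversions in this position sequence.
6: 5, 2, 1, 3, 4 → 5
5: 2, 1, 3, 4 → 4
2: 1 → 1
1: 0
3: 0
4: 0
Total: 5 + 4 + 1 + 0 + 0 + 0 = 10

10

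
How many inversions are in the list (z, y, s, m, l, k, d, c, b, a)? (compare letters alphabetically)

45

Count, for each position, how many later elements it exceeds:
z → y, s, m, l, k, d, c, b, a → 9
y → s, m, l, k, d, c, b, a → 8
s → m, l, k, d, c, b, a → 7
m → l, k, d, c, b, a → 6
l → k, d, c, b, a → 5
k → d, c, b, a → 4
d → c, b, a → 3
c → b, a → 2
b → a → 1
a → none → 0
Sum: 9 + 8 + 7 + 6 + 5 + 4 + 3 + 2 + 1 + 0 = 45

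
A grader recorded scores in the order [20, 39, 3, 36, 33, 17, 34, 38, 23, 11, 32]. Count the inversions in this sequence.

30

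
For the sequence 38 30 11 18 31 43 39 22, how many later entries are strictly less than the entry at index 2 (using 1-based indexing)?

3

The element at index 2 is 30.
Elements after it: 11, 18, 31, 43, 39, 22
Those smaller than 30: 11, 18, 22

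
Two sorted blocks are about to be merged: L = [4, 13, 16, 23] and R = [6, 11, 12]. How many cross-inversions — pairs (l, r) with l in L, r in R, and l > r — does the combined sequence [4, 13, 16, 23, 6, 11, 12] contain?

9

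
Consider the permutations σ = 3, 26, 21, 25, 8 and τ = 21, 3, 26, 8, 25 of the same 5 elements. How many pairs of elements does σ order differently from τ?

Assign each item its position (1..5) in the first ordering, then rewrite the second ordering as that position sequence:
positions: 3→1, 26→2, 21→3, 25→4, 8→5
second ordering as positions: [3, 1, 2, 5, 4]
Discordant pairs = inversions in this position sequence.
3: 1, 2 → 2
1: 0
2: 0
5: 4 → 1
4: 0
Total: 2 + 0 + 0 + 1 + 0 = 3

3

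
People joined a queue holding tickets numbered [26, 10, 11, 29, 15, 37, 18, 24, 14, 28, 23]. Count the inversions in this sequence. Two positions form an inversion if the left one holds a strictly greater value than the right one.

Count, for each position, how many later elements it exceeds:
26 → 10, 11, 15, 18, 24, 14, 23 → 7
10 → none → 0
11 → none → 0
29 → 15, 18, 24, 14, 28, 23 → 6
15 → 14 → 1
37 → 18, 24, 14, 28, 23 → 5
18 → 14 → 1
24 → 14, 23 → 2
14 → none → 0
28 → 23 → 1
23 → none → 0
Sum: 7 + 0 + 0 + 6 + 1 + 5 + 1 + 2 + 0 + 1 + 0 = 23

23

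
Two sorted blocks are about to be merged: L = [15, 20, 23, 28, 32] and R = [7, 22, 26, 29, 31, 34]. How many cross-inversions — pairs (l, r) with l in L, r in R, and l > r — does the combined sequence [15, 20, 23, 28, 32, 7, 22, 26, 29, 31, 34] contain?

12

Take each right-half value and tally the left-half values above it:
r = 7: 15, 20, 23, 28, 32 → 5
r = 22: 23, 28, 32 → 3
r = 26: 28, 32 → 2
r = 29: 32 → 1
r = 31: 32 → 1
r = 34: none → 0
Cross-inversions: 5 + 3 + 2 + 1 + 1 + 0 = 12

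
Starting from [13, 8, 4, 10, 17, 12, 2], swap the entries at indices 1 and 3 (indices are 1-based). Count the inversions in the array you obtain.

9

Positions 1 and 3 hold 13 and 4; after swapping, the array is [4, 8, 13, 10, 17, 12, 2].
Element-by-element contributions:
4: 1
8: 1
13: 3
10: 1
17: 2
12: 1
2: 0
Sum: 1 + 1 + 3 + 1 + 2 + 1 + 0 = 9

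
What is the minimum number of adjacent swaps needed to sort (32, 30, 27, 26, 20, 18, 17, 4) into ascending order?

Minimum adjacent swaps = number of inversions (each swap of adjacent out-of-order elements removes one inversion and no swap can remove more).
Count inversions — for each element, later elements that are smaller:
32: 30, 27, 26, 20, 18, 17, 4 → 7
30: 27, 26, 20, 18, 17, 4 → 6
27: 26, 20, 18, 17, 4 → 5
26: 20, 18, 17, 4 → 4
20: 18, 17, 4 → 3
18: 17, 4 → 2
17: 4 → 1
4: none → 0
Total inversions: 7 + 6 + 5 + 4 + 3 + 2 + 1 + 0 = 28

There are 28 adjacent swaps.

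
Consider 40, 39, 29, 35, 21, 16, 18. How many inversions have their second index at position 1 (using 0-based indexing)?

The element at index 1 is 39.
Elements before it: 40
Those larger than 39: 40

1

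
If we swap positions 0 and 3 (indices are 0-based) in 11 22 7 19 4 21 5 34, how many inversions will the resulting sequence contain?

Positions 0 and 3 hold 11 and 19; after swapping, the array is [19, 22, 7, 11, 4, 21, 5, 34].
Element-by-element contributions:
19 → 7, 11, 4, 5 → 4
22 → 7, 11, 4, 21, 5 → 5
7 → 4, 5 → 2
11 → 4, 5 → 2
4 → none → 0
21 → 5 → 1
5 → none → 0
34 → none → 0
Sum: 4 + 5 + 2 + 2 + 0 + 1 + 0 + 0 = 14

There are 14 inversions.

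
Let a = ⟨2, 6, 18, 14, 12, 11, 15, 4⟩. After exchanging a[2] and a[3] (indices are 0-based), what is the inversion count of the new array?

12 inversions

Positions 2 and 3 hold 18 and 14; after swapping, the array is [2, 6, 14, 18, 12, 11, 15, 4].
Element-by-element contributions:
2: 0
6: 1
14: 3
18: 4
12: 2
11: 1
15: 1
4: 0
Sum: 0 + 1 + 3 + 4 + 2 + 1 + 1 + 0 = 12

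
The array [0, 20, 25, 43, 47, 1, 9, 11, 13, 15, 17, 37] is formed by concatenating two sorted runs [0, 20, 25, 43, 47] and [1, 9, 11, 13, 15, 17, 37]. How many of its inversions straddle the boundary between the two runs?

For each element r of the right run, count left-run elements greater than r:
r = 1: 20, 25, 43, 47 → 4
r = 9: 20, 25, 43, 47 → 4
r = 11: 20, 25, 43, 47 → 4
r = 13: 20, 25, 43, 47 → 4
r = 15: 20, 25, 43, 47 → 4
r = 17: 20, 25, 43, 47 → 4
r = 37: 43, 47 → 2
Cross-inversions: 4 + 4 + 4 + 4 + 4 + 4 + 2 = 26

There are 26 cross-inversions.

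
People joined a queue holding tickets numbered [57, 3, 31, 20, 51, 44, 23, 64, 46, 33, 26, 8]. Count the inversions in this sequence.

Out-of-order pairs: 36

Count, for each position, how many later elements it exceeds:
57 → 3, 31, 20, 51, 44, 23, 46, 33, 26, 8 → 10
3 → none → 0
31 → 20, 23, 26, 8 → 4
20 → 8 → 1
51 → 44, 23, 46, 33, 26, 8 → 6
44 → 23, 33, 26, 8 → 4
23 → 8 → 1
64 → 46, 33, 26, 8 → 4
46 → 33, 26, 8 → 3
33 → 26, 8 → 2
26 → 8 → 1
8 → none → 0
Sum: 10 + 0 + 4 + 1 + 6 + 4 + 1 + 4 + 3 + 2 + 1 + 0 = 36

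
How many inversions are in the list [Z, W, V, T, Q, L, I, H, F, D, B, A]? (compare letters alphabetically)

66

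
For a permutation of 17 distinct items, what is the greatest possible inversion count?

The maximum occurs when the array is in strictly decreasing order: every one of the C(17, 2) pairs is inverted.
C(17, 2) = 17·16/2 = 136

136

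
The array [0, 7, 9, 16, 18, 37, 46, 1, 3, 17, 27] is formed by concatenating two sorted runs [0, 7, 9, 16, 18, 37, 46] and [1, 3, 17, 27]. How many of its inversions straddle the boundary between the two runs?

17

For each element r of the right run, count left-run elements greater than r:
r = 1: 7, 9, 16, 18, 37, 46 → 6
r = 3: 7, 9, 16, 18, 37, 46 → 6
r = 17: 18, 37, 46 → 3
r = 27: 37, 46 → 2
Cross-inversions: 6 + 6 + 3 + 2 = 17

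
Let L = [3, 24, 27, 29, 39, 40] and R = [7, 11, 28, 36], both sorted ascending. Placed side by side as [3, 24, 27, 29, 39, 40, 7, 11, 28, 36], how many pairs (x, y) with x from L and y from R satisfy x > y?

Count, for every r in R, how many entries of L exceed r:
r = 7: 24, 27, 29, 39, 40 → 5
r = 11: 24, 27, 29, 39, 40 → 5
r = 28: 29, 39, 40 → 3
r = 36: 39, 40 → 2
Cross-inversions: 5 + 5 + 3 + 2 = 15

There are 15 split inversions.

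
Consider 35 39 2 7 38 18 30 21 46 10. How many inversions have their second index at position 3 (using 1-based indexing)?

The element at index 3 is 2.
Elements before it: 35, 39
Those larger than 2: 35, 39

2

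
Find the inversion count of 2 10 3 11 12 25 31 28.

Count, for each position, how many later elements it exceeds:
2 → none → 0
10 → 3 → 1
3 → none → 0
11 → none → 0
12 → none → 0
25 → none → 0
31 → 28 → 1
28 → none → 0
Sum: 0 + 1 + 0 + 0 + 0 + 0 + 1 + 0 = 2

Inversions: 2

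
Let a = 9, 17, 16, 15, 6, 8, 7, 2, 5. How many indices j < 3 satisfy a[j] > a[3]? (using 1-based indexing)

The element at index 3 is 16.
Elements before it: 9, 17
Those larger than 16: 17

1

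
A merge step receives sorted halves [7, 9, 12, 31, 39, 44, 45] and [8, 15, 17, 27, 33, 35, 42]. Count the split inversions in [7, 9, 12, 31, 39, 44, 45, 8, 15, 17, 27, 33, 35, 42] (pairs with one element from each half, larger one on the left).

For each element r of the right run, count left-run elements greater than r:
r = 8: 9, 12, 31, 39, 44, 45 → 6
r = 15: 31, 39, 44, 45 → 4
r = 17: 31, 39, 44, 45 → 4
r = 27: 31, 39, 44, 45 → 4
r = 33: 39, 44, 45 → 3
r = 35: 39, 44, 45 → 3
r = 42: 44, 45 → 2
Cross-inversions: 6 + 4 + 4 + 4 + 3 + 3 + 2 = 26

26 cross-inversions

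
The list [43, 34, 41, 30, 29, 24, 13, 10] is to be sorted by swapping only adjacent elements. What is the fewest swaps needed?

Each adjacent swap fixes exactly one inversion, so the minimum swap count equals the number of inversions.
Count inversions — for each element, later elements that are smaller:
43: 34, 41, 30, 29, 24, 13, 10 → 7
34: 30, 29, 24, 13, 10 → 5
41: 30, 29, 24, 13, 10 → 5
30: 29, 24, 13, 10 → 4
29: 24, 13, 10 → 3
24: 13, 10 → 2
13: 10 → 1
10: none → 0
Total inversions: 7 + 5 + 5 + 4 + 3 + 2 + 1 + 0 = 27

27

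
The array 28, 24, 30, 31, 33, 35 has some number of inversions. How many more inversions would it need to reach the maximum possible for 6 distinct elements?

14 inversions short

Maximum inversions for 6 distinct elements is C(6, 2) = 6·5/2 = 15.
Current inversions — for each element, count later smaller elements:
28: 1
24: 0
30: 0
31: 0
33: 0
35: 0
Current total: 1 + 0 + 0 + 0 + 0 + 0 = 1
Shortfall: 15 − 1 = 14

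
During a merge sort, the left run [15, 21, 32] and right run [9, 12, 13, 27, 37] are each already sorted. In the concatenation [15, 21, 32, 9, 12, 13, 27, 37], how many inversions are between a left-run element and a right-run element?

Take each right-half value and tally the left-half values above it:
r = 9: 15, 21, 32 → 3
r = 12: 15, 21, 32 → 3
r = 13: 15, 21, 32 → 3
r = 27: 32 → 1
r = 37: none → 0
Cross-inversions: 3 + 3 + 3 + 1 + 0 = 10

There are 10 split inversions.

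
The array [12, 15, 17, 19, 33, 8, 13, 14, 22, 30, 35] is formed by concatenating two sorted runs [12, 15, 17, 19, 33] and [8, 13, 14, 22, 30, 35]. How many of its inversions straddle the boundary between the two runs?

15

For each element r of the right run, count left-run elements greater than r:
r = 8: 12, 15, 17, 19, 33 → 5
r = 13: 15, 17, 19, 33 → 4
r = 14: 15, 17, 19, 33 → 4
r = 22: 33 → 1
r = 30: 33 → 1
r = 35: none → 0
Cross-inversions: 5 + 4 + 4 + 1 + 1 + 0 = 15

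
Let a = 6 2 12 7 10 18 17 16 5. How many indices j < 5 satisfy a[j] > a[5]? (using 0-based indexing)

The element at index 5 is 18.
Elements before it: 6, 2, 12, 7, 10
None of them are larger than 18.

0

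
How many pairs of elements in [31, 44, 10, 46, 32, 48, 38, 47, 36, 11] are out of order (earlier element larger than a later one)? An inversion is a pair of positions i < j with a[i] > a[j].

Inversions: 21

Element-by-element contributions:
31 → 10, 11 → 2
44 → 10, 32, 38, 36, 11 → 5
10 → none → 0
46 → 32, 38, 36, 11 → 4
32 → 11 → 1
48 → 38, 47, 36, 11 → 4
38 → 36, 11 → 2
47 → 36, 11 → 2
36 → 11 → 1
11 → none → 0
Sum: 2 + 5 + 0 + 4 + 1 + 4 + 2 + 2 + 1 + 0 = 21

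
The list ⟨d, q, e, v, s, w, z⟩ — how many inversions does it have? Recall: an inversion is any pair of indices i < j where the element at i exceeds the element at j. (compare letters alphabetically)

Inversions: 2

Listing every pair i<j with a[i]>a[j] (using 1-based positions):
(2,3): q > e
(4,5): v > s
That's 2 pairs.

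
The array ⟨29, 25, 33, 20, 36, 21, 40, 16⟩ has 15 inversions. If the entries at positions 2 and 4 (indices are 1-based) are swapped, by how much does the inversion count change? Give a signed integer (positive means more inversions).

Positions 2 and 4 hold 25 and 20; after swapping, the array is [29, 20, 33, 25, 36, 21, 40, 16].
Count, for each position, how many later elements it exceeds:
29 → 20, 25, 21, 16 → 4
20 → 16 → 1
33 → 25, 21, 16 → 3
25 → 21, 16 → 2
36 → 21, 16 → 2
21 → 16 → 1
40 → 16 → 1
16 → none → 0
Sum: 4 + 1 + 3 + 2 + 2 + 1 + 1 + 0 = 14
Change: 14 − 15 = -1

-1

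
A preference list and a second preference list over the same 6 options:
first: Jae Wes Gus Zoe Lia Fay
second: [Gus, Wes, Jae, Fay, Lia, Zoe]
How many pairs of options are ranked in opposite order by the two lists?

Assign each item its position (1..6) in the first ordering, then rewrite the second ordering as that position sequence:
positions: Jae→1, Wes→2, Gus→3, Zoe→4, Lia→5, Fay→6
second ordering as positions: [3, 2, 1, 6, 5, 4]
Discordant pairs = inversions in this position sequence.
3: 2, 1 → 2
2: 1 → 1
1: 0
6: 5, 4 → 2
5: 4 → 1
4: 0
Total: 2 + 1 + 0 + 2 + 1 + 0 = 6

6 pairs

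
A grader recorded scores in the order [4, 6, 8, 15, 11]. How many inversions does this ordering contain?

For each element, count later entries that are smaller:
4 → none → 0
6 → none → 0
8 → none → 0
15 → 11 → 1
11 → none → 0
Sum: 0 + 0 + 0 + 1 + 0 = 1

1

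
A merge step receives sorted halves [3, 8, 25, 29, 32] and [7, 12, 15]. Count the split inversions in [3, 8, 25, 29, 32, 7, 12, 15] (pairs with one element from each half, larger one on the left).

10

Count, for every r in R, how many entries of L exceed r:
r = 7: 8, 25, 29, 32 → 4
r = 12: 25, 29, 32 → 3
r = 15: 25, 29, 32 → 3
Cross-inversions: 4 + 3 + 3 = 10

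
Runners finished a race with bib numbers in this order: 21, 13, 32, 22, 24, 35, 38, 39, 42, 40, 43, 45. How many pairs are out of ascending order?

Element-by-element contributions:
21 → 13 → 1
13 → none → 0
32 → 22, 24 → 2
22 → none → 0
24 → none → 0
35 → none → 0
38 → none → 0
39 → none → 0
42 → 40 → 1
40 → none → 0
43 → none → 0
45 → none → 0
Sum: 1 + 0 + 2 + 0 + 0 + 0 + 0 + 0 + 1 + 0 + 0 + 0 = 4

Inversions: 4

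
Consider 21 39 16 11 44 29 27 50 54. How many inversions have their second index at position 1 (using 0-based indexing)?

0

The element at index 1 is 39.
Elements before it: 21
None of them are larger than 39.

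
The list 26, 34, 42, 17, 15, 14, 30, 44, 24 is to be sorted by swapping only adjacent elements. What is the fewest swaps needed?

Each adjacent swap fixes exactly one inversion, so the minimum swap count equals the number of inversions.
Count inversions — for each element, later elements that are smaller:
26: 17, 15, 14, 24 → 4
34: 17, 15, 14, 30, 24 → 5
42: 17, 15, 14, 30, 24 → 5
17: 15, 14 → 2
15: 14 → 1
14: none → 0
30: 24 → 1
44: 24 → 1
24: none → 0
Total inversions: 4 + 5 + 5 + 2 + 1 + 0 + 1 + 1 + 0 = 19

19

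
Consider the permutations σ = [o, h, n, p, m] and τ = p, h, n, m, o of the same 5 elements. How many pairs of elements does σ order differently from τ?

Assign each item its position (1..5) in the first ordering, then rewrite the second ordering as that position sequence:
positions: o→1, h→2, n→3, p→4, m→5
second ordering as positions: [4, 2, 3, 5, 1]
Discordant pairs = inversions in this position sequence.
4: 2, 3, 1 → 3
2: 1 → 1
3: 1 → 1
5: 1 → 1
1: 0
Total: 3 + 1 + 1 + 1 + 0 = 6

6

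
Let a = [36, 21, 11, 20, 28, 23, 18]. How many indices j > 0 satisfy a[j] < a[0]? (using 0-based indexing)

6

The element at index 0 is 36.
Elements after it: 21, 11, 20, 28, 23, 18
Those smaller than 36: 21, 11, 20, 28, 23, 18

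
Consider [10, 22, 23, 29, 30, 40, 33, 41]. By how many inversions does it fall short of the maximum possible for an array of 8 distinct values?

27 inversions short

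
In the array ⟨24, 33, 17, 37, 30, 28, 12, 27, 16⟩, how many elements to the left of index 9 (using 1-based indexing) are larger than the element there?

7

The element at index 9 is 16.
Elements before it: 24, 33, 17, 37, 30, 28, 12, 27
Those larger than 16: 24, 33, 17, 37, 30, 28, 27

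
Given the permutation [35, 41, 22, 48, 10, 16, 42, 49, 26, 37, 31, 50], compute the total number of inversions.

Sweep left to right; for each value list the smaller values that follow it:
35 → 22, 10, 16, 26, 31 → 5
41 → 22, 10, 16, 26, 37, 31 → 6
22 → 10, 16 → 2
48 → 10, 16, 42, 26, 37, 31 → 6
10 → none → 0
16 → none → 0
42 → 26, 37, 31 → 3
49 → 26, 37, 31 → 3
26 → none → 0
37 → 31 → 1
31 → none → 0
50 → none → 0
Sum: 5 + 6 + 2 + 6 + 0 + 0 + 3 + 3 + 0 + 1 + 0 + 0 = 26

There are 26 inversions.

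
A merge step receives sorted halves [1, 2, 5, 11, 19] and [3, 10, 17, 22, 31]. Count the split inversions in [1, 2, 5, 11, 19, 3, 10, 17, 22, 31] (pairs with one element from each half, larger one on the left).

Take each right-half value and tally the left-half values above it:
r = 3: 5, 11, 19 → 3
r = 10: 11, 19 → 2
r = 17: 19 → 1
r = 22: none → 0
r = 31: none → 0
Cross-inversions: 3 + 2 + 1 + 0 + 0 = 6

6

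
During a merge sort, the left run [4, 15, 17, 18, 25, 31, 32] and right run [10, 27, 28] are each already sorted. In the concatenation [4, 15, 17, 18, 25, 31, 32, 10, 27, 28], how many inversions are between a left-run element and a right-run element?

Count, for every r in R, how many entries of L exceed r:
r = 10: 15, 17, 18, 25, 31, 32 → 6
r = 27: 31, 32 → 2
r = 28: 31, 32 → 2
Cross-inversions: 6 + 2 + 2 = 10

10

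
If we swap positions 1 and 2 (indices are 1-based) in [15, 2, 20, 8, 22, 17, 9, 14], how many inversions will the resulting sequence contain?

Positions 1 and 2 hold 15 and 2; after swapping, the array is [2, 15, 20, 8, 22, 17, 9, 14].
Element-by-element contributions:
2: 0
15: 3
20: 4
8: 0
22: 3
17: 2
9: 0
14: 0
Sum: 0 + 3 + 4 + 0 + 3 + 2 + 0 + 0 = 12

12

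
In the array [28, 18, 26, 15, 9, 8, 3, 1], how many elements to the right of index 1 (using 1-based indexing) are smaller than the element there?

7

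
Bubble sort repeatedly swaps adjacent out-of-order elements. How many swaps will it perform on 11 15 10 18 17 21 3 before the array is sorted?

Minimum adjacent swaps = number of inversions (each swap of adjacent out-of-order elements removes one inversion and no swap can remove more).
Count inversions — for each element, later elements that are smaller:
11: 10, 3 → 2
15: 10, 3 → 2
10: 3 → 1
18: 17, 3 → 2
17: 3 → 1
21: 3 → 1
3: none → 0
Total inversions: 2 + 2 + 1 + 2 + 1 + 1 + 0 = 9

9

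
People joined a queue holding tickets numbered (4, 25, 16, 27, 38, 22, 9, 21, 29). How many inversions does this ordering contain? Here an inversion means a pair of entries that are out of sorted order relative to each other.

Inversions: 14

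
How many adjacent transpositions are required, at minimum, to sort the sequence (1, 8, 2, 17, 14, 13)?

4 swaps

The minimum number of adjacent swaps to sort an array equals its inversion count, since every such swap removes exactly one inversion.
Count inversions — for each element, later elements that are smaller:
1: none → 0
8: 2 → 1
2: none → 0
17: 14, 13 → 2
14: 13 → 1
13: none → 0
Total inversions: 0 + 1 + 0 + 2 + 1 + 0 = 4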